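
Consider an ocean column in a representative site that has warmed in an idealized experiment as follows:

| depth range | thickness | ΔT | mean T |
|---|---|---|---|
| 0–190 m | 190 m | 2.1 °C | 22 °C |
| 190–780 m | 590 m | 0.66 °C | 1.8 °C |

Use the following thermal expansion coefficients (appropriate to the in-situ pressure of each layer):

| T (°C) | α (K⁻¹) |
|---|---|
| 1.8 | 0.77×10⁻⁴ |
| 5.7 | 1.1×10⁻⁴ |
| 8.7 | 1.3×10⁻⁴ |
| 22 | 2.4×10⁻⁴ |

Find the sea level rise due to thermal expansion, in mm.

Layer 1 at 22 °C → α = 2.4×10⁻⁴ K⁻¹
Layer 2 at 1.8 °C → α = 0.77×10⁻⁴ K⁻¹
2.4×10⁻⁴ × 190 × 2.1 = 0.09576 m
590 × 0.66 × 0.77×10⁻⁴ = 0.0299838 m
Δh = 0.09576 + 0.0299838 = 0.1257438 m ≈ 126 mm

Δh = 126 mm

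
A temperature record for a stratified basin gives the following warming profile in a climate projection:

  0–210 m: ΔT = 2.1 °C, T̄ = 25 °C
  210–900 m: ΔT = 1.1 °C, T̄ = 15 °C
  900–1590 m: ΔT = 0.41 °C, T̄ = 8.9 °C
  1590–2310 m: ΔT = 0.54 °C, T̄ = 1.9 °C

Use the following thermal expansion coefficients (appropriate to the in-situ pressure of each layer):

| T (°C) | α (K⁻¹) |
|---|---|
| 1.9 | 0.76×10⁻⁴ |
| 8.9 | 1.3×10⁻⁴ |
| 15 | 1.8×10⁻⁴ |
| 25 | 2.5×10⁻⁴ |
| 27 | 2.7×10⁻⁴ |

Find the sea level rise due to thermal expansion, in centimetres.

Δh = 31.3 cm

Layer 1 at 25 °C → α = 2.5×10⁻⁴ K⁻¹
Layer 2 at 15 °C → α = 1.8×10⁻⁴ K⁻¹
Layer 3 at 8.9 °C → α = 1.3×10⁻⁴ K⁻¹
Layer 4 at 1.9 °C → α = 0.76×10⁻⁴ K⁻¹
Layer 1: 2.5×10⁻⁴ × 2.1 × 210 = 0.11025 m
Layer 2: 1.8×10⁻⁴ × 690 × 1.1 = 0.13662 m
690 × 1.3×10⁻⁴ × 0.41 = 0.036777 m
720 × 0.54 × 0.76×10⁻⁴ = 0.0295488 m
Δh = 0.11025 + 0.13662 + 0.036777 + 0.0295488 = 0.3131958 m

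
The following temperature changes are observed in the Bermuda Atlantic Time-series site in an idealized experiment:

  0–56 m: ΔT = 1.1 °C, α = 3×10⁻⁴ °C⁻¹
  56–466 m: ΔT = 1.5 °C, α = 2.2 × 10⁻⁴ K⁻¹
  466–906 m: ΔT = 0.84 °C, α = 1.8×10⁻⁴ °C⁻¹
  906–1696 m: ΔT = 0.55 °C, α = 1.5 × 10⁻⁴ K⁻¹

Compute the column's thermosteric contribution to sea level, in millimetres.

Δh = 290 mm

3×10⁻⁴ × 56 × 1.1 = 0.01848 m
410 × 2.2×10⁻⁴ × 1.5 = 0.13530 m
0.84 × 1.8×10⁻⁴ × 440 = 0.066528 m
1.5×10⁻⁴ × 0.55 × 790 = 0.065175 m
Δh = 0.01848 + 0.13530 + 0.066528 + 0.065175 = 0.285483 m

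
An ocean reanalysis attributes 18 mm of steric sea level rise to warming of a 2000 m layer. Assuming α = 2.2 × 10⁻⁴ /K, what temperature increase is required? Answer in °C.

ΔT = Δh/(αH) = 0.018 / (2.2×10⁻⁴ × 2000) ≈ 0.04091 °C

0.0409 °C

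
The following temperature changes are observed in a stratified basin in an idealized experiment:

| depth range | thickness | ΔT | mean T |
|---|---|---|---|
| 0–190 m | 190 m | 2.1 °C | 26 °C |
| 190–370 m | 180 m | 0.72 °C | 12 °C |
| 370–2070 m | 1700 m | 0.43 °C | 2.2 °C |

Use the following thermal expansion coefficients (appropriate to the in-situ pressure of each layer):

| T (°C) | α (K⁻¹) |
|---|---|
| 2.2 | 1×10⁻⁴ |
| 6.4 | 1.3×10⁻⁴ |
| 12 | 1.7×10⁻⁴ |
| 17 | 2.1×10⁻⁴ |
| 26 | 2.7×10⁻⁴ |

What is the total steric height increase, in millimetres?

Layer 1 at 26 °C → α = 2.7×10⁻⁴ K⁻¹
Layer 2 at 12 °C → α = 1.7×10⁻⁴ K⁻¹
Layer 3 at 2.2 °C → α = 1×10⁻⁴ K⁻¹
2.1 × 2.7×10⁻⁴ × 190 = 0.10773 m
Layer 2: 1.7×10⁻⁴ × 180 × 0.72 = 0.022032 m
Layer 3: 0.43 × 1×10⁻⁴ × 1700 = 0.07310 m
Δh = 0.10773 + 0.022032 + 0.07310 = 0.202862 m

Δh = 203 mm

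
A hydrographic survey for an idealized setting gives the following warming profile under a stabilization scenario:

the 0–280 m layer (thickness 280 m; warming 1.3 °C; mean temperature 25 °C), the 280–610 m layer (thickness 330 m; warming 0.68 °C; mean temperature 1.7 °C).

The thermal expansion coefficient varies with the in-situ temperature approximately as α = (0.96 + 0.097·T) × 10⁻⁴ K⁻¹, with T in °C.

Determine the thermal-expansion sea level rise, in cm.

15 cm

Layer 1: α = (0.96 + 0.097×25)×10⁻⁴ = 3.385×10⁻⁴ K⁻¹
Layer 2: α = (0.96 + 0.097×1.7)×10⁻⁴ = 1.1249×10⁻⁴ K⁻¹
1.3 × 280 × 3.385×10⁻⁴ = 0.123214 m
280–610 m: 0.68 × 1.1249×10⁻⁴ × 330 = 0.025242756 m
Δh = 0.123214 + 0.025242756 = 0.148456756 m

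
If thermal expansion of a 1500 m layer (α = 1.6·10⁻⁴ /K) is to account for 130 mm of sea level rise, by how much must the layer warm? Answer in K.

ΔT = Δh/(αH) = 0.13 / (1.6×10⁻⁴ × 1500) ≈ 0.5417 K

0.54 K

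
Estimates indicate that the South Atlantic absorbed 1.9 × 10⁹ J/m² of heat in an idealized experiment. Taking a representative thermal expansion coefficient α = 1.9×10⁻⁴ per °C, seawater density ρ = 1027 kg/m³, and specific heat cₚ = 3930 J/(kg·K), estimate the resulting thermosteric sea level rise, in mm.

about 89 mm

Δh = αQ/(ρcₚ) = 1.9×10⁻⁴ × 1.9×10⁹ / (1027 × 3930) ≈ 0.089443 m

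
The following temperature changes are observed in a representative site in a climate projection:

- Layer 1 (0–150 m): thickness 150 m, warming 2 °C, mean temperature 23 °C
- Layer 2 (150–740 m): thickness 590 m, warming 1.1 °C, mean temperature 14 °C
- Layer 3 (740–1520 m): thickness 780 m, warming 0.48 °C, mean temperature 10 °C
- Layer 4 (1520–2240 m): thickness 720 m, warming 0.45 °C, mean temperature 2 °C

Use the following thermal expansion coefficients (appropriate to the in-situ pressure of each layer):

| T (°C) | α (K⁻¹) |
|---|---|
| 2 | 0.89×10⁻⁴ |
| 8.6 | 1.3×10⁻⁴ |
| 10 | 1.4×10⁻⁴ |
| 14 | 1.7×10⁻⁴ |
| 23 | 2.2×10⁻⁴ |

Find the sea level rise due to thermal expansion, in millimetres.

Δh ≈ 258 mm

Layer 1 at 23 °C → α = 2.2×10⁻⁴ K⁻¹
Layer 2 at 14 °C → α = 1.7×10⁻⁴ K⁻¹
Layer 3 at 10 °C → α = 1.4×10⁻⁴ K⁻¹
Layer 4 at 2 °C → α = 0.89×10⁻⁴ K⁻¹
0–150 m: 150 × 2.2×10⁻⁴ × 2 = 0.06600 m
Layer 2: 590 × 1.1 × 1.7×10⁻⁴ = 0.11033 m
Layer 3: 1.4×10⁻⁴ × 0.48 × 780 = 0.052416 m
0.45 × 720 × 0.89×10⁻⁴ = 0.028836 m
Δh = 0.06600 + 0.11033 + 0.052416 + 0.028836 = 0.257582 m ≈ 258 mm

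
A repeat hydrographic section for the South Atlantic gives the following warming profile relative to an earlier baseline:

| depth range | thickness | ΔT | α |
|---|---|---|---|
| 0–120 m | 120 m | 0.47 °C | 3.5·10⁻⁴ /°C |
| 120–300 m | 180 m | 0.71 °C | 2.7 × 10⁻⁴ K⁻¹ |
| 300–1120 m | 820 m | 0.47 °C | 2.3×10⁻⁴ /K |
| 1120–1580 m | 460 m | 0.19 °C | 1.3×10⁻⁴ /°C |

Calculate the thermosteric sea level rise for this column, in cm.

15.4 cm of thermosteric rise

120 × 0.47 × 3.5×10⁻⁴ = 0.01974 m
Layer 2: 0.71 × 2.7×10⁻⁴ × 180 = 0.034506 m
Layer 3: 820 × 2.3×10⁻⁴ × 0.47 = 0.088642 m
0.19 × 1.3×10⁻⁴ × 460 = 0.011362 m
Δh = 0.01974 + 0.034506 + 0.088642 + 0.011362 = 0.15425 m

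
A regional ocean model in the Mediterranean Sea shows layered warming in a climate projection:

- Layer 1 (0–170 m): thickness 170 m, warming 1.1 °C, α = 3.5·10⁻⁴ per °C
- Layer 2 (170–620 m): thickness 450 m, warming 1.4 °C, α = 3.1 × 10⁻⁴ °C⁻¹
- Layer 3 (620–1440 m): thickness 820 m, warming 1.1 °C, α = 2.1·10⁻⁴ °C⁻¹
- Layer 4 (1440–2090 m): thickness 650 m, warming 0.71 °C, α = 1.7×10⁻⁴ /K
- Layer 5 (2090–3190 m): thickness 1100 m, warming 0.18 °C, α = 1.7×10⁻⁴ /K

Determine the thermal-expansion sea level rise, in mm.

170 × 3.5×10⁻⁴ × 1.1 = 0.06545 m
Layer 2: 450 × 1.4 × 3.1×10⁻⁴ = 0.19530 m
Layer 3: 1.1 × 2.1×10⁻⁴ × 820 = 0.18942 m
0.71 × 1.7×10⁻⁴ × 650 = 0.078455 m
2090–3190 m: 1.7×10⁻⁴ × 0.18 × 1100 = 0.03366 m
Δh = 0.06545 + 0.19530 + 0.18942 + 0.078455 + 0.03366 = 0.562285 m ≈ 560 mm

Δh ≈ 560 mm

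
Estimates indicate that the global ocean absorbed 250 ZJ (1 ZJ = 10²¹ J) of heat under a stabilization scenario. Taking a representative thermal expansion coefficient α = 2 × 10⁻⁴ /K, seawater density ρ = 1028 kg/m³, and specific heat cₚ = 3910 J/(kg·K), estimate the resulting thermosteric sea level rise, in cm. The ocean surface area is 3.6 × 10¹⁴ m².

3.5 cm

Per unit area: Q = 250×10²¹ / (3.6×10¹⁴) ≈ 6.944×10⁸ J/m²
Δh = αQ/(ρcₚ) = 2×10⁻⁴ × 6.944×10⁸ / (1028 × 3910) ≈ 0.034552 m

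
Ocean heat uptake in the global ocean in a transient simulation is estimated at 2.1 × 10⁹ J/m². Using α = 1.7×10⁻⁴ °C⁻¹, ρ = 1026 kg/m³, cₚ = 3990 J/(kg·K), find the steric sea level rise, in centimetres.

Δh = αQ/(ρcₚ) = 1.7×10⁻⁴ × 2.1×10⁹ / (1026 × 3990) ≈ 0.087206 m

8.7 cm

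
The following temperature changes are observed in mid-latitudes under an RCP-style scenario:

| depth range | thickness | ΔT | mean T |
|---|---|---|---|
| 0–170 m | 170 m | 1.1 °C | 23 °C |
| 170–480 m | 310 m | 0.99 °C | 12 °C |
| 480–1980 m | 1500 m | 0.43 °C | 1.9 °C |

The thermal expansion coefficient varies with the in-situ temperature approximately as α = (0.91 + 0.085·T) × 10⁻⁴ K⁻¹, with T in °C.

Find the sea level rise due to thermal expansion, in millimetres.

182 mm of thermosteric rise

Layer 1: α = (0.91 + 0.085×23)×10⁻⁴ = 2.865×10⁻⁴ K⁻¹
Layer 2: α = (0.91 + 0.085×12)×10⁻⁴ = 1.93×10⁻⁴ K⁻¹
Layer 3: α = (0.91 + 0.085×1.9)×10⁻⁴ = 1.0715×10⁻⁴ K⁻¹
Layer 1: 2.865×10⁻⁴ × 1.1 × 170 = 0.0535755 m
0.99 × 310 × 1.93×10⁻⁴ = 0.0592317 m
Layer 3: 1.0715×10⁻⁴ × 1500 × 0.43 = 0.06911175 m
Δh = 0.0535755 + 0.0592317 + 0.06911175 = 0.18191895 m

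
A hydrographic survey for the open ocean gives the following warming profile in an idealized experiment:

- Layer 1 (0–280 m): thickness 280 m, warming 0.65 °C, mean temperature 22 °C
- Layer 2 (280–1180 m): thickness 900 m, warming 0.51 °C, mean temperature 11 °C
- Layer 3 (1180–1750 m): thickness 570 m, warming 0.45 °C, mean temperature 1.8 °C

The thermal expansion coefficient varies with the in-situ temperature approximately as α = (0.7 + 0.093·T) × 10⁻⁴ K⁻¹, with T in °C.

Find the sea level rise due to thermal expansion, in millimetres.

Layer 1: α = (0.7 + 0.093×22)×10⁻⁴ = 2.746×10⁻⁴ K⁻¹
Layer 2: α = (0.7 + 0.093×11)×10⁻⁴ = 1.723×10⁻⁴ K⁻¹
Layer 3: α = (0.7 + 0.093×1.8)×10⁻⁴ = 0.8674×10⁻⁴ K⁻¹
0–280 m: 2.746×10⁻⁴ × 280 × 0.65 = 0.0499772 m
Layer 2: 1.723×10⁻⁴ × 0.51 × 900 = 0.0790857 m
570 × 0.8674×10⁻⁴ × 0.45 = 0.02224881 m
Δh = 0.0499772 + 0.0790857 + 0.02224881 = 0.15131171 m ≈ 151 mm

Δh = 151 mm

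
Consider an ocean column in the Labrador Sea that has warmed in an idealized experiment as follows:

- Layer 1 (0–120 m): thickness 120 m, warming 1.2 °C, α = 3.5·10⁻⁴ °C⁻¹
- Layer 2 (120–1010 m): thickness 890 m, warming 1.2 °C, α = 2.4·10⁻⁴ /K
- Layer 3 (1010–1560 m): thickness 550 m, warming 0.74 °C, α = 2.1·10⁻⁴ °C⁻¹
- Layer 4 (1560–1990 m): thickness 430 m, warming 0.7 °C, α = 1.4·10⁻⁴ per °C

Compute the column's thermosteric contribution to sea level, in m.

1.2 × 120 × 3.5×10⁻⁴ = 0.05040 m
Layer 2: 890 × 2.4×10⁻⁴ × 1.2 = 0.25632 m
1010–1560 m: 2.1×10⁻⁴ × 550 × 0.74 = 0.08547 m
1560–1990 m: 1.4×10⁻⁴ × 430 × 0.7 = 0.04214 m
Δh = 0.05040 + 0.25632 + 0.08547 + 0.04214 = 0.43433 m ≈ 0.434 m

about 0.434 m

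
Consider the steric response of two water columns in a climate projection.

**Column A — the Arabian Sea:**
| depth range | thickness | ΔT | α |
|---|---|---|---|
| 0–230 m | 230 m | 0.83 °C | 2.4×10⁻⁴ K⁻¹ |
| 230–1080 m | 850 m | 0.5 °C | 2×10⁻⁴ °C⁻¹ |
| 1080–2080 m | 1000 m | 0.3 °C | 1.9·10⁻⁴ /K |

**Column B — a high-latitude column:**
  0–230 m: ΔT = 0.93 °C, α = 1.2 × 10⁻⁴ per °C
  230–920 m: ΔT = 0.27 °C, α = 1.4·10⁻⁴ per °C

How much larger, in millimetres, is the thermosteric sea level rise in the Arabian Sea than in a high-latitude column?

A 0.83 × 230 × 2.4×10⁻⁴ = 0.045816 m
A 230–1080 m: 2×10⁻⁴ × 850 × 0.5 = 0.08500 m
A 1080–2080 m: 0.3 × 1000 × 1.9×10⁻⁴ = 0.05700 m
A total: 0.187816 m
B 230 × 0.93 × 1.2×10⁻⁴ = 0.025668 m
B Layer 2: 1.4×10⁻⁴ × 0.27 × 690 = 0.026082 m
B total: 0.05175 m
Difference: 0.187816 − 0.05175 = 0.136066 m

140 mm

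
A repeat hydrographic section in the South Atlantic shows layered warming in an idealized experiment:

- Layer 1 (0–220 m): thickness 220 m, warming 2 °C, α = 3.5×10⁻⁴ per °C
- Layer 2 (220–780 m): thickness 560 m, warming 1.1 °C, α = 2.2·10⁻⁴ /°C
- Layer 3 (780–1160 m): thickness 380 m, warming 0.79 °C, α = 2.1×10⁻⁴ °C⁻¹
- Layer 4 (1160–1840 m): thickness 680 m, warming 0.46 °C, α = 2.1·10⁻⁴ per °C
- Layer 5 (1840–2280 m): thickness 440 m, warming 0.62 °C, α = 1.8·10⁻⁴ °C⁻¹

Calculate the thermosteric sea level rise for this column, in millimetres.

Layer 1: 2 × 220 × 3.5×10⁻⁴ = 0.15400 m
Layer 2: 2.2×10⁻⁴ × 560 × 1.1 = 0.13552 m
Layer 3: 2.1×10⁻⁴ × 380 × 0.79 = 0.063042 m
1160–1840 m: 2.1×10⁻⁴ × 0.46 × 680 = 0.065688 m
0.62 × 440 × 1.8×10⁻⁴ = 0.049104 m
Δh = 0.15400 + 0.13552 + 0.063042 + 0.065688 + 0.049104 = 0.467354 m

467 mm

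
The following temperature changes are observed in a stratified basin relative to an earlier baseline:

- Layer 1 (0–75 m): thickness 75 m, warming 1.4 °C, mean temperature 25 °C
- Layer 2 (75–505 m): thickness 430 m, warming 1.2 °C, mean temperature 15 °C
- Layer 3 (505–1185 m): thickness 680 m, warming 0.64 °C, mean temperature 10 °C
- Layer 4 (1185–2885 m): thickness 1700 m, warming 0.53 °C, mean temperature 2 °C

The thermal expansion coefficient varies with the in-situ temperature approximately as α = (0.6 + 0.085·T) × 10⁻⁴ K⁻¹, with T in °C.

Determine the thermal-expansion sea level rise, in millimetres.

about 260 mm

Layer 1: α = (0.6 + 0.085×25)×10⁻⁴ = 2.725×10⁻⁴ K⁻¹
Layer 2: α = (0.6 + 0.085×15)×10⁻⁴ = 1.875×10⁻⁴ K⁻¹
Layer 3: α = (0.6 + 0.085×10)×10⁻⁴ = 1.45×10⁻⁴ K⁻¹
Layer 4: α = (0.6 + 0.085×2)×10⁻⁴ = 0.77×10⁻⁴ K⁻¹
0–75 m: 75 × 1.4 × 2.725×10⁻⁴ = 0.0286125 m
1.875×10⁻⁴ × 1.2 × 430 = 0.09675 m
505–1185 m: 1.45×10⁻⁴ × 0.64 × 680 = 0.063104 m
1185–2885 m: 0.53 × 1700 × 0.77×10⁻⁴ = 0.069377 m
Δh = 0.0286125 + 0.09675 + 0.063104 + 0.069377 = 0.2578435 m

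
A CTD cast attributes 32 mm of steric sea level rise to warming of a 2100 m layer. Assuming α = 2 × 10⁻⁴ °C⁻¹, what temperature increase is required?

ΔT = Δh/(αH) = 0.032 / (2×10⁻⁴ × 2100) ≈ 0.07619 °C

ΔT ≈ 0.0762 °C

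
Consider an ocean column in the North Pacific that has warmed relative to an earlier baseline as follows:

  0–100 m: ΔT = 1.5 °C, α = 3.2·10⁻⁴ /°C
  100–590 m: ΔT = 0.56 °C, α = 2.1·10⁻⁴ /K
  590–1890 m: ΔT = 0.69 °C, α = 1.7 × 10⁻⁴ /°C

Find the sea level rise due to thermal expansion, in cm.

Layer 1: 100 × 1.5 × 3.2×10⁻⁴ = 0.04800 m
Layer 2: 2.1×10⁻⁴ × 0.56 × 490 = 0.057624 m
Layer 3: 0.69 × 1300 × 1.7×10⁻⁴ = 0.15249 m
Δh = 0.04800 + 0.057624 + 0.15249 = 0.258114 m ≈ 26 cm

Δh = 26 cm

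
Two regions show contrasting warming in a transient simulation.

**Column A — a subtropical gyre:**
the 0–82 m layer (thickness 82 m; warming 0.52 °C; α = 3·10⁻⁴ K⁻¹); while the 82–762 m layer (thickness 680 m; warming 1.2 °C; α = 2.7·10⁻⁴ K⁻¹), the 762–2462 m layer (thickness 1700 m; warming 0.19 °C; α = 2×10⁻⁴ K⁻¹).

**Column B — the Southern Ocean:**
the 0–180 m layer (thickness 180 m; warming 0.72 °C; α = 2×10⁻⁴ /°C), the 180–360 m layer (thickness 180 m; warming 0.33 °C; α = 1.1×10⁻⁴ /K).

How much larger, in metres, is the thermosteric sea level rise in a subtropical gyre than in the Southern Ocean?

0.265 m larger

A 0–82 m: 0.52 × 82 × 3×10⁻⁴ = 0.012792 m
A 82–762 m: 2.7×10⁻⁴ × 680 × 1.2 = 0.22032 m
A 0.19 × 1700 × 2×10⁻⁴ = 0.06460 m
A total: 0.297712 m
B Layer 1: 180 × 2×10⁻⁴ × 0.72 = 0.02592 m
B Layer 2: 180 × 0.33 × 1.1×10⁻⁴ = 0.006534 m
B total: 0.032454 m
Difference: 0.297712 − 0.032454 = 0.265258 m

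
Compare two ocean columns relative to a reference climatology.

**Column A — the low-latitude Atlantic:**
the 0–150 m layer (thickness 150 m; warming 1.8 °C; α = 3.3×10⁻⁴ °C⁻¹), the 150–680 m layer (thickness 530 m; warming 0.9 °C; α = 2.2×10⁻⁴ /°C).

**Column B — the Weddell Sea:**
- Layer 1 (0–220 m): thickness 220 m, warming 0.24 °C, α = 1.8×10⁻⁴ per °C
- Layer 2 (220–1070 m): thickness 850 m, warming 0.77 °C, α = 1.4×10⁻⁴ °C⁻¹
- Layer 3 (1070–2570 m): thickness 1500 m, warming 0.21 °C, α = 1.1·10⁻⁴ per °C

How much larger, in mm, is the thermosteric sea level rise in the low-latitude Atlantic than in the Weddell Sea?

58 mm

A 150 × 1.8 × 3.3×10⁻⁴ = 0.08910 m
A 150–680 m: 2.2×10⁻⁴ × 0.9 × 530 = 0.10494 m
A total: 0.19404 m
B 0–220 m: 0.24 × 220 × 1.8×10⁻⁴ = 0.009504 m
B 850 × 1.4×10⁻⁴ × 0.77 = 0.09163 m
B 1500 × 1.1×10⁻⁴ × 0.21 = 0.03465 m
B total: 0.135784 m
Difference: 0.19404 − 0.135784 = 0.058256 m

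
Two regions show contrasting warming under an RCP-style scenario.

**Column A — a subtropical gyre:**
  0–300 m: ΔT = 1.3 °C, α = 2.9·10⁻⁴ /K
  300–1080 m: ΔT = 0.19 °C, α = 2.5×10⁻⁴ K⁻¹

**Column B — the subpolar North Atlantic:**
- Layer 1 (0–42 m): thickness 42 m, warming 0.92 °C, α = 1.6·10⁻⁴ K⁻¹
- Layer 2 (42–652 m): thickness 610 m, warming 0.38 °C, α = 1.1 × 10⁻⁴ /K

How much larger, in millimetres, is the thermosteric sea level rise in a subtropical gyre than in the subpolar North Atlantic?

A Layer 1: 2.9×10⁻⁴ × 300 × 1.3 = 0.11310 m
A 2.5×10⁻⁴ × 780 × 0.19 = 0.03705 m
A total: 0.15015 m
B 0–42 m: 42 × 0.92 × 1.6×10⁻⁴ = 0.0061824 m
B 610 × 1.1×10⁻⁴ × 0.38 = 0.025498 m
B total: 0.0316804 m
Difference: 0.15015 − 0.0316804 = 0.1184696 m

Δh_A − Δh_B ≈ 118 mm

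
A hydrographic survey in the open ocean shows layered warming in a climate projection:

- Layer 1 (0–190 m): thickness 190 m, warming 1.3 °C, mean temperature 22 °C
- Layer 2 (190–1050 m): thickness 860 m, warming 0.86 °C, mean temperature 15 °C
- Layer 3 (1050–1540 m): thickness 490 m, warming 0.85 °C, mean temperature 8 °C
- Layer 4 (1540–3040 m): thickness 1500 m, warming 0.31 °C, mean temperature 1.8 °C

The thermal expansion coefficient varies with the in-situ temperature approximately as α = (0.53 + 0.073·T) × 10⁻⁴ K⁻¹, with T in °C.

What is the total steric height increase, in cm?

Layer 1: α = (0.53 + 0.073×22)×10⁻⁴ = 2.136×10⁻⁴ K⁻¹
Layer 2: α = (0.53 + 0.073×15)×10⁻⁴ = 1.625×10⁻⁴ K⁻¹
Layer 3: α = (0.53 + 0.073×8)×10⁻⁴ = 1.114×10⁻⁴ K⁻¹
Layer 4: α = (0.53 + 0.073×1.8)×10⁻⁴ = 0.6614×10⁻⁴ K⁻¹
0–190 m: 190 × 1.3 × 2.136×10⁻⁴ = 0.0527592 m
Layer 2: 0.86 × 860 × 1.625×10⁻⁴ = 0.120185 m
1050–1540 m: 1.114×10⁻⁴ × 490 × 0.85 = 0.0463981 m
0.6614×10⁻⁴ × 1500 × 0.31 = 0.0307551 m
Δh = 0.0527592 + 0.120185 + 0.0463981 + 0.0307551 = 0.2500974 m ≈ 25.0 cm

about 25.0 cm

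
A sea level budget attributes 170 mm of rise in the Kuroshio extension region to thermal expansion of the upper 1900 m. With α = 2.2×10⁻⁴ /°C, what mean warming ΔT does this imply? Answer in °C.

ΔT ≈ 0.41 °C

ΔT = Δh/(αH) = 0.17 / (2.2×10⁻⁴ × 1900) ≈ 0.4067 °C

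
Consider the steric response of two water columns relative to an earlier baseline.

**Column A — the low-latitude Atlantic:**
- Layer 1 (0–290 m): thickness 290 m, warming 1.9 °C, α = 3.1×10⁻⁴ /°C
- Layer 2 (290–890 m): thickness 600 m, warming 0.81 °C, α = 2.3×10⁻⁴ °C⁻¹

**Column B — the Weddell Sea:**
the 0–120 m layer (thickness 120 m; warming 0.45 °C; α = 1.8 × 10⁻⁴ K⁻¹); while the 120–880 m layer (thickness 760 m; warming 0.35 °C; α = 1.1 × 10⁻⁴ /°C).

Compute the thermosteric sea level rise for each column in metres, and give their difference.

A: 0.28 m; B: 0.039 m; difference 0.24 m

A 1.9 × 3.1×10⁻⁴ × 290 = 0.17081 m
A 2.3×10⁻⁴ × 0.81 × 600 = 0.11178 m
A total: 0.28259 m
B Layer 1: 120 × 1.8×10⁻⁴ × 0.45 = 0.00972 m
B Layer 2: 0.35 × 760 × 1.1×10⁻⁴ = 0.02926 m
B total: 0.03898 m
Difference: 0.28259 − 0.03898 = 0.24361 m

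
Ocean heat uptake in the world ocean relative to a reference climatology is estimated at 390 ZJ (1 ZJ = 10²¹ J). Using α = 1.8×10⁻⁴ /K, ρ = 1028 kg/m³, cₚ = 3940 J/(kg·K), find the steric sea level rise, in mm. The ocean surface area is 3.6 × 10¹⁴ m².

Per unit area: Q = 390×10²¹ / (3.6×10¹⁴) ≈ 1.083×10⁹ J/m²
Δh = αQ/(ρcₚ) = 1.8×10⁻⁴ × 1.083×10⁹ / (1028 × 3940) ≈ 0.04813 m

Δh = 48 mm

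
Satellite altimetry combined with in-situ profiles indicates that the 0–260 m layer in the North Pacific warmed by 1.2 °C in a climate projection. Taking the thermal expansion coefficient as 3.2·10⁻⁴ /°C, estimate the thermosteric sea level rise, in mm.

Δh = αΔT·H = 3.2×10⁻⁴ × 1.2 × 260 = 0.09984 m

Δh = 99.8 mm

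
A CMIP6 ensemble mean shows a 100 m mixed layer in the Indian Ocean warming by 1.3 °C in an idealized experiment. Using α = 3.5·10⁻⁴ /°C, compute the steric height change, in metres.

about 0.0455 m

Δh = αΔT·H = 3.5×10⁻⁴ × 1.3 × 100 = 0.04550 m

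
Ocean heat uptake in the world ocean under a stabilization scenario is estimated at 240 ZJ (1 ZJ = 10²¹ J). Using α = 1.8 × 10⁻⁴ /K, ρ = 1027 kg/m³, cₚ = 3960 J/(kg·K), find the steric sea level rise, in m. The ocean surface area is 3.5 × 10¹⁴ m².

Per unit area: Q = 240×10²¹ / (3.5×10¹⁴) ≈ 6.857×10⁸ J/m²
Δh = αQ/(ρcₚ) = 1.8×10⁻⁴ × 6.857×10⁸ / (1027 × 3960) ≈ 0.030349 m

about 0.0303 m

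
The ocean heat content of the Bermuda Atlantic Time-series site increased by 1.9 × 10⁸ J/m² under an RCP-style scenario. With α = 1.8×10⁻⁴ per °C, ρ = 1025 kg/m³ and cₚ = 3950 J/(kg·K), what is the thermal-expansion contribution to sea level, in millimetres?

Δh = αQ/(ρcₚ) = 1.8×10⁻⁴ × 1.9×10⁸ / (1025 × 3950) ≈ 0.0084471 m

about 8.4 mm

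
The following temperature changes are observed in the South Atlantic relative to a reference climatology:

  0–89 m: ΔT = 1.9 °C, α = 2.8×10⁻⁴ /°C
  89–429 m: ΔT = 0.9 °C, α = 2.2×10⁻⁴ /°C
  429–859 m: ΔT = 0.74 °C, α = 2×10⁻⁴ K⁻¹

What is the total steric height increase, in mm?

Layer 1: 2.8×10⁻⁴ × 89 × 1.9 = 0.047348 m
Layer 2: 2.2×10⁻⁴ × 0.9 × 340 = 0.06732 m
Layer 3: 2×10⁻⁴ × 0.74 × 430 = 0.06364 m
Δh = 0.047348 + 0.06732 + 0.06364 = 0.178308 m

Δh = 178 mm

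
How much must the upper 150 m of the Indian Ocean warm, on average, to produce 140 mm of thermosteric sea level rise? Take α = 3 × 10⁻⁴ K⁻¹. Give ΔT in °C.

ΔT = Δh/(αH) = 0.14 / (3×10⁻⁴ × 150) ≈ 3.111 °C

3.11 °C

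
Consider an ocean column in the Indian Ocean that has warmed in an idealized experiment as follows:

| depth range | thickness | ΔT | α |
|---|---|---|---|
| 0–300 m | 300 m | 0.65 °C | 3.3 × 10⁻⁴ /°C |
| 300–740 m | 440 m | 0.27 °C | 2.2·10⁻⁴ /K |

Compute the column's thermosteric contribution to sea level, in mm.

90 mm of thermosteric rise

3.3×10⁻⁴ × 300 × 0.65 = 0.06435 m
2.2×10⁻⁴ × 440 × 0.27 = 0.026136 m
Δh = 0.06435 + 0.026136 = 0.090486 m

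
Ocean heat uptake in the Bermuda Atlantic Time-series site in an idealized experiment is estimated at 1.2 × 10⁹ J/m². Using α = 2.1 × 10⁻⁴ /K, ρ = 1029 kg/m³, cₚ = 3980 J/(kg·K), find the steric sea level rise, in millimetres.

Δh = αQ/(ρcₚ) = 2.1×10⁻⁴ × 1.2×10⁹ / (1029 × 3980) ≈ 0.061532 m

Δh = 61.5 mm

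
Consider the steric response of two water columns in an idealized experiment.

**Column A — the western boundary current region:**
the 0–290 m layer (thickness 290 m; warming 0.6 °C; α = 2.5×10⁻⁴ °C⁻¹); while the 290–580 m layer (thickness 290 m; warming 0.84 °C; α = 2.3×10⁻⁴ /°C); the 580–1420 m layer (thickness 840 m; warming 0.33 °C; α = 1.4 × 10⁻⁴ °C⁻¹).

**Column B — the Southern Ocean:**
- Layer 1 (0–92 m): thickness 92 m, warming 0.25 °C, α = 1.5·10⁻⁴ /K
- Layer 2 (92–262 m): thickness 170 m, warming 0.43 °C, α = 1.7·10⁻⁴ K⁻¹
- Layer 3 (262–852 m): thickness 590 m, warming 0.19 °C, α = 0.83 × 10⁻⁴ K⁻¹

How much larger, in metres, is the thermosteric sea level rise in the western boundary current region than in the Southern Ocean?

0.11 m larger

A 0.6 × 290 × 2.5×10⁻⁴ = 0.04350 m
A Layer 2: 0.84 × 2.3×10⁻⁴ × 290 = 0.056028 m
A 580–1420 m: 840 × 1.4×10⁻⁴ × 0.33 = 0.038808 m
A total: 0.138336 m
B 0–92 m: 92 × 1.5×10⁻⁴ × 0.25 = 0.00345 m
B 92–262 m: 0.43 × 170 × 1.7×10⁻⁴ = 0.012427 m
B Layer 3: 590 × 0.19 × 0.83×10⁻⁴ = 0.0093043 m
B total: 0.0251813 m
Difference: 0.138336 − 0.0251813 = 0.1131547 m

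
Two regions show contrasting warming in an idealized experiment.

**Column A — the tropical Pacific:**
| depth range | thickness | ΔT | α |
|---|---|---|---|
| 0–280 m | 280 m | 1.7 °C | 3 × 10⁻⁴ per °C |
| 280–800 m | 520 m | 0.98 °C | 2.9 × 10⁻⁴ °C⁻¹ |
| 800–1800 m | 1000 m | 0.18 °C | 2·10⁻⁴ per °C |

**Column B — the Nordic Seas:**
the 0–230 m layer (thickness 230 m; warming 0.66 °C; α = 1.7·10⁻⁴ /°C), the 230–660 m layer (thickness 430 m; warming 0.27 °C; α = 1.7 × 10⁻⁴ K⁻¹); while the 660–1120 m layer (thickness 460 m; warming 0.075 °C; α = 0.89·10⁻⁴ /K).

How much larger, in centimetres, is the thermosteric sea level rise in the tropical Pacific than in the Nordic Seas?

A Layer 1: 1.7 × 3×10⁻⁴ × 280 = 0.14280 m
A 520 × 0.98 × 2.9×10⁻⁴ = 0.147784 m
A 1000 × 0.18 × 2×10⁻⁴ = 0.03600 m
A total: 0.326584 m
B 0–230 m: 230 × 1.7×10⁻⁴ × 0.66 = 0.025806 m
B 430 × 1.7×10⁻⁴ × 0.27 = 0.019737 m
B Layer 3: 460 × 0.075 × 0.89×10⁻⁴ = 0.0030705 m
B total: 0.0486135 m
Difference: 0.326584 − 0.0486135 = 0.2779705 m

Δh_A − Δh_B ≈ 28 cm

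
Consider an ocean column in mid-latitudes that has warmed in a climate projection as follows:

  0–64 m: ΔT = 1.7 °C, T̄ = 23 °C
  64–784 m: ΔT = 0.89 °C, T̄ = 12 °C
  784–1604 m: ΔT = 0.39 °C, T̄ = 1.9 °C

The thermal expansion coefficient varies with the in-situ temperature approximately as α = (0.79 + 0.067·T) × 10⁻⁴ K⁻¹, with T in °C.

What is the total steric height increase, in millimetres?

Δh ≈ 157 mm

Layer 1: α = (0.79 + 0.067×23)×10⁻⁴ = 2.331×10⁻⁴ K⁻¹
Layer 2: α = (0.79 + 0.067×12)×10⁻⁴ = 1.594×10⁻⁴ K⁻¹
Layer 3: α = (0.79 + 0.067×1.9)×10⁻⁴ = 0.9173×10⁻⁴ K⁻¹
Layer 1: 64 × 2.331×10⁻⁴ × 1.7 = 0.02536128 m
Layer 2: 720 × 1.594×10⁻⁴ × 0.89 = 0.10214352 m
Layer 3: 0.9173×10⁻⁴ × 0.39 × 820 = 0.029335254 m
Δh = 0.02536128 + 0.10214352 + 0.029335254 = 0.156840054 m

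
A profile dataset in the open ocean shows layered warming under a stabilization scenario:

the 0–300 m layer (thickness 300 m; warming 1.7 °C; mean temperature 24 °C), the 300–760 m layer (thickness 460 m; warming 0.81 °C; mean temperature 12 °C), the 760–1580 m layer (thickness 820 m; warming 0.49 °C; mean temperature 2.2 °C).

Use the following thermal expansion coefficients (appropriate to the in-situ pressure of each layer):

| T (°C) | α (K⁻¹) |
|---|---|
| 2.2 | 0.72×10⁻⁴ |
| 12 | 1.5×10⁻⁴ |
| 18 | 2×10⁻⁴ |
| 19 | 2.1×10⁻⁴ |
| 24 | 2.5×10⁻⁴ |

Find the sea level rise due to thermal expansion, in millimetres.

Δh ≈ 212 mm

Layer 1 at 24 °C → α = 2.5×10⁻⁴ K⁻¹
Layer 2 at 12 °C → α = 1.5×10⁻⁴ K⁻¹
Layer 3 at 2.2 °C → α = 0.72×10⁻⁴ K⁻¹
0–300 m: 1.7 × 300 × 2.5×10⁻⁴ = 0.12750 m
Layer 2: 1.5×10⁻⁴ × 0.81 × 460 = 0.05589 m
Layer 3: 820 × 0.49 × 0.72×10⁻⁴ = 0.0289296 m
Δh = 0.12750 + 0.05589 + 0.0289296 = 0.2123196 m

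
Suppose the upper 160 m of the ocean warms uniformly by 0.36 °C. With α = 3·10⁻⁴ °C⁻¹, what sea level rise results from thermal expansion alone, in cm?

Δh = αΔT·H = 3×10⁻⁴ × 0.36 × 160 = 0.01728 m

about 1.73 cm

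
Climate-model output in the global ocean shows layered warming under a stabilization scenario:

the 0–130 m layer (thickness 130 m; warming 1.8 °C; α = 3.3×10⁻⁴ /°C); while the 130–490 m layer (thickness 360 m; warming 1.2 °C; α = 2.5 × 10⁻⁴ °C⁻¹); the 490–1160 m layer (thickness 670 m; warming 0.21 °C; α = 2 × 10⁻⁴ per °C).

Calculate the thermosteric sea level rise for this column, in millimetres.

Δh = 213 mm

0–130 m: 1.8 × 3.3×10⁻⁴ × 130 = 0.07722 m
Layer 2: 2.5×10⁻⁴ × 360 × 1.2 = 0.10800 m
Layer 3: 0.21 × 2×10⁻⁴ × 670 = 0.02814 m
Δh = 0.07722 + 0.10800 + 0.02814 = 0.21336 m ≈ 213 mm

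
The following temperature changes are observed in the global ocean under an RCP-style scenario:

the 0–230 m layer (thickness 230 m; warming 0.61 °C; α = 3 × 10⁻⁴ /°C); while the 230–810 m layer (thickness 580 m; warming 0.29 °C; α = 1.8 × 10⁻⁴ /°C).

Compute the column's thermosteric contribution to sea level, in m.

0–230 m: 3×10⁻⁴ × 0.61 × 230 = 0.04209 m
0.29 × 1.8×10⁻⁴ × 580 = 0.030276 m
Δh = 0.04209 + 0.030276 = 0.072366 m ≈ 0.072 m

0.072 m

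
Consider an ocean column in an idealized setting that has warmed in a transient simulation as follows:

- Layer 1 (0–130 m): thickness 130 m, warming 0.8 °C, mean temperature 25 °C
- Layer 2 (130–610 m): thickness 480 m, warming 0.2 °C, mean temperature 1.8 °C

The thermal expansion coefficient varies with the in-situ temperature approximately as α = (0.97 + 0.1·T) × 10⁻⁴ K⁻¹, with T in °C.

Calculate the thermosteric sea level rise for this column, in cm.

Δh ≈ 4.71 cm

Layer 1: α = (0.97 + 0.1×25)×10⁻⁴ = 3.47×10⁻⁴ K⁻¹
Layer 2: α = (0.97 + 0.1×1.8)×10⁻⁴ = 1.15×10⁻⁴ K⁻¹
0.8 × 3.47×10⁻⁴ × 130 = 0.036088 m
130–610 m: 480 × 0.2 × 1.15×10⁻⁴ = 0.01104 m
Δh = 0.036088 + 0.01104 = 0.047128 m ≈ 4.71 cm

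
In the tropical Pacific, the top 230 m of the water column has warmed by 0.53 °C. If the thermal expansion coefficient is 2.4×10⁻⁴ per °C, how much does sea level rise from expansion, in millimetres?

29 mm

Δh = αΔT·H = 2.4×10⁻⁴ × 0.53 × 230 = 0.029256 m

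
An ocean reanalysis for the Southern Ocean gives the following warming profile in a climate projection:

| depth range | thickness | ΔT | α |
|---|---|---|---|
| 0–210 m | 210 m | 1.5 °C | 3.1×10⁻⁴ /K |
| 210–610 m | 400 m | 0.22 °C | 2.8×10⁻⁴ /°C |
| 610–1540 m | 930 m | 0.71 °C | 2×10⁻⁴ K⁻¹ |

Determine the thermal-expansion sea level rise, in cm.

about 25.4 cm

1.5 × 3.1×10⁻⁴ × 210 = 0.09765 m
400 × 0.22 × 2.8×10⁻⁴ = 0.02464 m
930 × 0.71 × 2×10⁻⁴ = 0.13206 m
Δh = 0.09765 + 0.02464 + 0.13206 = 0.25435 m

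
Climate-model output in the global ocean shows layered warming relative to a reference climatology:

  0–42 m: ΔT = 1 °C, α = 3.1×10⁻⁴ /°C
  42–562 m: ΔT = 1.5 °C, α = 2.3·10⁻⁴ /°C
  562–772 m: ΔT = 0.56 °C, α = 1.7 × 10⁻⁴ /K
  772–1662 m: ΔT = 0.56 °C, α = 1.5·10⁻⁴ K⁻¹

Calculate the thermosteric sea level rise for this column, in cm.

0–42 m: 3.1×10⁻⁴ × 1 × 42 = 0.01302 m
42–562 m: 2.3×10⁻⁴ × 1.5 × 520 = 0.17940 m
0.56 × 1.7×10⁻⁴ × 210 = 0.019992 m
Layer 4: 1.5×10⁻⁴ × 0.56 × 890 = 0.07476 m
Δh = 0.01302 + 0.17940 + 0.019992 + 0.07476 = 0.287172 m ≈ 28.7 cm

Δh ≈ 28.7 cm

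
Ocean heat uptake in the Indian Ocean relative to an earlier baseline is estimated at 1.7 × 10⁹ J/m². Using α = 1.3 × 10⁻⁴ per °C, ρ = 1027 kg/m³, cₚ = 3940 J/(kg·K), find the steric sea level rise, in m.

Δh = αQ/(ρcₚ) = 1.3×10⁻⁴ × 1.7×10⁹ / (1027 × 3940) ≈ 0.054617 m

Δh ≈ 0.0546 m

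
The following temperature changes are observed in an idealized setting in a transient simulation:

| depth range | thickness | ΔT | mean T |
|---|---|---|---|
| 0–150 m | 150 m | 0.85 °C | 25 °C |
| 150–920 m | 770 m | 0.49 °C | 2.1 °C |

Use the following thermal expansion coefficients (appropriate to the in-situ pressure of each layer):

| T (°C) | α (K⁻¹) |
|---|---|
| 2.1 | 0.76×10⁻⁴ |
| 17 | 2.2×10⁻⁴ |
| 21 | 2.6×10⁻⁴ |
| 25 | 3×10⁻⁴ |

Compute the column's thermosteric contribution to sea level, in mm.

Layer 1 at 25 °C → α = 3×10⁻⁴ K⁻¹
Layer 2 at 2.1 °C → α = 0.76×10⁻⁴ K⁻¹
150 × 0.85 × 3×10⁻⁴ = 0.03825 m
Layer 2: 770 × 0.76×10⁻⁴ × 0.49 = 0.0286748 m
Δh = 0.03825 + 0.0286748 = 0.0669248 m

about 66.9 mm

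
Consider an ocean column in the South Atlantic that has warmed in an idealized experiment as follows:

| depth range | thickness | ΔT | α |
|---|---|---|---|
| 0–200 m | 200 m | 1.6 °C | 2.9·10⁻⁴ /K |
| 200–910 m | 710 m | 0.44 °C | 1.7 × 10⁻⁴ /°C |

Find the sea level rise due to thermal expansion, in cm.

Layer 1: 1.6 × 200 × 2.9×10⁻⁴ = 0.09280 m
200–910 m: 1.7×10⁻⁴ × 710 × 0.44 = 0.053108 m
Δh = 0.09280 + 0.053108 = 0.145908 m

Δh ≈ 14.6 cm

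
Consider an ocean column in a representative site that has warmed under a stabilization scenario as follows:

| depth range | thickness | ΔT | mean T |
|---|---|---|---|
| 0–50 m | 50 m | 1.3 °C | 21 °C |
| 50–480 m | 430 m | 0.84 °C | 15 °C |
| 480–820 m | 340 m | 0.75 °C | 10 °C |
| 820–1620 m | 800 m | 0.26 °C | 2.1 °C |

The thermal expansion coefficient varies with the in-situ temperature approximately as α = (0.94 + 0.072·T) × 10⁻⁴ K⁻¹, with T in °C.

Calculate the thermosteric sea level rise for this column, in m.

Layer 1: α = (0.94 + 0.072×21)×10⁻⁴ = 2.452×10⁻⁴ K⁻¹
Layer 2: α = (0.94 + 0.072×15)×10⁻⁴ = 2.02×10⁻⁴ K⁻¹
Layer 3: α = (0.94 + 0.072×10)×10⁻⁴ = 1.66×10⁻⁴ K⁻¹
Layer 4: α = (0.94 + 0.072×2.1)×10⁻⁴ = 1.0912×10⁻⁴ K⁻¹
2.452×10⁻⁴ × 1.3 × 50 = 0.015938 m
2.02×10⁻⁴ × 0.84 × 430 = 0.0729624 m
0.75 × 340 × 1.66×10⁻⁴ = 0.04233 m
820–1620 m: 800 × 0.26 × 1.0912×10⁻⁴ = 0.02269696 m
Δh = 0.015938 + 0.0729624 + 0.04233 + 0.02269696 = 0.15392736 m

Δh = 0.15 m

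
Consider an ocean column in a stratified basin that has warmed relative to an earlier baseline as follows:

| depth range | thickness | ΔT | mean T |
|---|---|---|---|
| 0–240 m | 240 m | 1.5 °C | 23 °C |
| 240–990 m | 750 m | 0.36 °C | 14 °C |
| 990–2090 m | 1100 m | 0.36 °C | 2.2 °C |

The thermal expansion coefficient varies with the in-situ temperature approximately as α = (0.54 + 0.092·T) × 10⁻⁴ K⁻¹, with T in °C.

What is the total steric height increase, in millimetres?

174 mm

Layer 1: α = (0.54 + 0.092×23)×10⁻⁴ = 2.656×10⁻⁴ K⁻¹
Layer 2: α = (0.54 + 0.092×14)×10⁻⁴ = 1.828×10⁻⁴ K⁻¹
Layer 3: α = (0.54 + 0.092×2.2)×10⁻⁴ = 0.7424×10⁻⁴ K⁻¹
0–240 m: 1.5 × 240 × 2.656×10⁻⁴ = 0.095616 m
240–990 m: 1.828×10⁻⁴ × 750 × 0.36 = 0.049356 m
Layer 3: 0.36 × 1100 × 0.7424×10⁻⁴ = 0.02939904 m
Δh = 0.095616 + 0.049356 + 0.02939904 = 0.17437104 m ≈ 174 mm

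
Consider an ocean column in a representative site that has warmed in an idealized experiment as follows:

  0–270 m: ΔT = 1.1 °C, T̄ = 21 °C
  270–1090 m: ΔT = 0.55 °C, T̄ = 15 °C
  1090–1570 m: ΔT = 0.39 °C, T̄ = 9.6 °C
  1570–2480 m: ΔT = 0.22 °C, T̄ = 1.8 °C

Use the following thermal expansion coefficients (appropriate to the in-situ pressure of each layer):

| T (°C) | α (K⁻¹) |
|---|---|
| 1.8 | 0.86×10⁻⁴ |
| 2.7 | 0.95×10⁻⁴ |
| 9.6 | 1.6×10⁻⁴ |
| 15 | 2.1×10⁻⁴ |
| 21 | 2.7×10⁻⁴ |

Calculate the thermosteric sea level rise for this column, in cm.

22 cm of thermosteric rise

Layer 1 at 21 °C → α = 2.7×10⁻⁴ K⁻¹
Layer 2 at 15 °C → α = 2.1×10⁻⁴ K⁻¹
Layer 3 at 9.6 °C → α = 1.6×10⁻⁴ K⁻¹
Layer 4 at 1.8 °C → α = 0.86×10⁻⁴ K⁻¹
2.7×10⁻⁴ × 1.1 × 270 = 0.08019 m
2.1×10⁻⁴ × 820 × 0.55 = 0.09471 m
0.39 × 480 × 1.6×10⁻⁴ = 0.029952 m
0.22 × 910 × 0.86×10⁻⁴ = 0.0172172 m
Δh = 0.08019 + 0.09471 + 0.029952 + 0.0172172 = 0.2220692 m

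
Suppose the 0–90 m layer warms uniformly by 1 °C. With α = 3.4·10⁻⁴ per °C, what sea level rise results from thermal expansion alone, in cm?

3.06 cm of thermosteric rise

Δh = αΔT·H = 3.4×10⁻⁴ × 1 × 90 = 0.03060 m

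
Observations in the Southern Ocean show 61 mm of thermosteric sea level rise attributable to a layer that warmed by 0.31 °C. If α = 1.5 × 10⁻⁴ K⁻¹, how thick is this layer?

H = Δh/(αΔT) = 0.061 / (1.5×10⁻⁴ × 0.31) ≈ 1312 m

about 1310 m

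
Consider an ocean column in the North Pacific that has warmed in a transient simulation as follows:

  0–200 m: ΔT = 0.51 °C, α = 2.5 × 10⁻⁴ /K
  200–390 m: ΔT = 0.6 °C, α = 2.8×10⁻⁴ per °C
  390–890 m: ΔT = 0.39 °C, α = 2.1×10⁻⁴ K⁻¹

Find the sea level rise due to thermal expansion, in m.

about 0.0984 m

0–200 m: 0.51 × 2.5×10⁻⁴ × 200 = 0.02550 m
200–390 m: 0.6 × 2.8×10⁻⁴ × 190 = 0.03192 m
2.1×10⁻⁴ × 500 × 0.39 = 0.04095 m
Δh = 0.02550 + 0.03192 + 0.04095 = 0.09837 m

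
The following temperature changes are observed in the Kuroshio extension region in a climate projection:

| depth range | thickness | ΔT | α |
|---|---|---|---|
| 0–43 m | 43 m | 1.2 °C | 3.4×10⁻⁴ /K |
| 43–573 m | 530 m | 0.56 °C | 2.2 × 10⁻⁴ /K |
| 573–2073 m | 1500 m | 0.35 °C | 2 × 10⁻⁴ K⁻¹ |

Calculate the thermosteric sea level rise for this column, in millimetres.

Layer 1: 3.4×10⁻⁴ × 43 × 1.2 = 0.017544 m
0.56 × 530 × 2.2×10⁻⁴ = 0.065296 m
0.35 × 2×10⁻⁴ × 1500 = 0.10500 m
Δh = 0.017544 + 0.065296 + 0.10500 = 0.18784 m ≈ 188 mm

Δh ≈ 188 mm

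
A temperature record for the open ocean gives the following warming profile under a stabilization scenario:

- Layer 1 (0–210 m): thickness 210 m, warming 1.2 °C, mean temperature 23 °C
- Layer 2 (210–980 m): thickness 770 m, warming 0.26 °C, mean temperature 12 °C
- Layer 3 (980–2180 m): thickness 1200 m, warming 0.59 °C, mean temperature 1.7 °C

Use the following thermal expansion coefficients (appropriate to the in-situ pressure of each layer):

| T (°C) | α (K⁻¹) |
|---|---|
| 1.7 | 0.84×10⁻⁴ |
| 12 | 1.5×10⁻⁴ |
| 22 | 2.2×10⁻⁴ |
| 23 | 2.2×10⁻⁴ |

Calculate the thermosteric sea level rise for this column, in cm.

Layer 1 at 23 °C → α = 2.2×10⁻⁴ K⁻¹
Layer 2 at 12 °C → α = 1.5×10⁻⁴ K⁻¹
Layer 3 at 1.7 °C → α = 0.84×10⁻⁴ K⁻¹
0–210 m: 1.2 × 210 × 2.2×10⁻⁴ = 0.05544 m
0.26 × 770 × 1.5×10⁻⁴ = 0.03003 m
Layer 3: 0.84×10⁻⁴ × 0.59 × 1200 = 0.059472 m
Δh = 0.05544 + 0.03003 + 0.059472 = 0.144942 m ≈ 14.5 cm

Δh ≈ 14.5 cm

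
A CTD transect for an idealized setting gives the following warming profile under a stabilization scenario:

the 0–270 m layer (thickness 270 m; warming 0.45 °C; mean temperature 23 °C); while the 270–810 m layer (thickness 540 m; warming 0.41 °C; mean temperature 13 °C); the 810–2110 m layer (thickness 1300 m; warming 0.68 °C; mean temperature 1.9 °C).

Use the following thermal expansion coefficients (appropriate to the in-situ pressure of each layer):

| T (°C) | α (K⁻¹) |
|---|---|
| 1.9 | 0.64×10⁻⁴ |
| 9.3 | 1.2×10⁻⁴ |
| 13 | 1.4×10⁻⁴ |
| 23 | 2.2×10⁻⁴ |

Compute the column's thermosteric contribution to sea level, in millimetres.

Layer 1 at 23 °C → α = 2.2×10⁻⁴ K⁻¹
Layer 2 at 13 °C → α = 1.4×10⁻⁴ K⁻¹
Layer 3 at 1.9 °C → α = 0.64×10⁻⁴ K⁻¹
0–270 m: 270 × 0.45 × 2.2×10⁻⁴ = 0.02673 m
Layer 2: 0.41 × 540 × 1.4×10⁻⁴ = 0.030996 m
Layer 3: 0.68 × 1300 × 0.64×10⁻⁴ = 0.056576 m
Δh = 0.02673 + 0.030996 + 0.056576 = 0.114302 m ≈ 110 mm

Δh = 110 mm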